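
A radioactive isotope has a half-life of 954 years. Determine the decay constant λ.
λ = ln(2)/t½ = 7.266e-4 year⁻¹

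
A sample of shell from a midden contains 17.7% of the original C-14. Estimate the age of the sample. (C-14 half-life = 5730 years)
Age = t½ × log₂(1/ratio) = 14310 years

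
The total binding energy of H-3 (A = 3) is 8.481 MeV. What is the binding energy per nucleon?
B.E./A = 8.481/3 = 2.827 MeV/nucleon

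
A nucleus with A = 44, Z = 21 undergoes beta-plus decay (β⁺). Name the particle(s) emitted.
β⁺: positron (e⁺) + neutrino (νₑ)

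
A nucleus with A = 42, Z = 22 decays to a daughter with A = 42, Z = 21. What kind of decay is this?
ΔA = 0, ΔZ = -1 ⇒ beta-plus decay (β⁺) or electron capture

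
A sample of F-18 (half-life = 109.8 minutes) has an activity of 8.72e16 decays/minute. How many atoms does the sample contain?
N = A/λ = 1.381e19 atoms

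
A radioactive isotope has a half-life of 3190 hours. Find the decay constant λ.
λ = ln(2)/t½ = 2.173e-4 hour⁻¹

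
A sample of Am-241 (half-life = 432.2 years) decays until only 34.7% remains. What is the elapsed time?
t = t½ × log₂(N₀/N) = 660 years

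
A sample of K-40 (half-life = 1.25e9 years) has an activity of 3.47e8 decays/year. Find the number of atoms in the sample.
N = A/λ = 6.258e17 atoms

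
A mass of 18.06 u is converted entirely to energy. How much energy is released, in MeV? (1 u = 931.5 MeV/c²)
E = mc² = 16820 MeV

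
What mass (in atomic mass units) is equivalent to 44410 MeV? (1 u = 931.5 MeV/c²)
m = E/c² = 47.68 u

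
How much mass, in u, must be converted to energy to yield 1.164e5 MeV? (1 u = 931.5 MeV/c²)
m = E/c² = 125 u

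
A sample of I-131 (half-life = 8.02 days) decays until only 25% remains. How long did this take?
t = t½ × log₂(N₀/N) = 16.04 days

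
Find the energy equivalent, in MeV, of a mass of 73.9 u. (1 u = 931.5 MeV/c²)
E = mc² = 68840 MeV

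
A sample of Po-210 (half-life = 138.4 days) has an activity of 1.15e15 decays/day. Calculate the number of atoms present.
N = A/λ = 2.296e17 atoms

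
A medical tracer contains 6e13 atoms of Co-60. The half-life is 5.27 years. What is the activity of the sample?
A = λN = 7.892e12 decays/year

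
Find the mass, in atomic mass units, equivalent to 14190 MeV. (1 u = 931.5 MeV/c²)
m = E/c² = 15.23 u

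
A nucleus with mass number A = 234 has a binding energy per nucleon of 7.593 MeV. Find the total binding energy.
B.E. = 7.593 × 234 = 1777 MeV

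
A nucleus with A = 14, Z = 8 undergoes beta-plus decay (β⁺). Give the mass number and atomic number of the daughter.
Daughter: A = 14, Z = 7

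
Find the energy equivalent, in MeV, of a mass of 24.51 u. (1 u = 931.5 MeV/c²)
E = mc² = 22830 MeV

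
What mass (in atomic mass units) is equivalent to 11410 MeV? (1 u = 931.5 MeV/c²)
m = E/c² = 12.25 u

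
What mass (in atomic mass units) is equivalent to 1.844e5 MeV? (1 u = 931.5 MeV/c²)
m = E/c² = 198 u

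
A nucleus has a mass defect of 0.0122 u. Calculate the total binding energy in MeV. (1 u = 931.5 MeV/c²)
B.E. = Δm × 931.5 = 11.36 MeV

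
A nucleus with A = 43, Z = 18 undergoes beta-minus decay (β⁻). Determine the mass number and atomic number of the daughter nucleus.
Daughter: A = 43, Z = 19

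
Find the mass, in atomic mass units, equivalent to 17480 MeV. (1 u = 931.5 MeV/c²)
m = E/c² = 18.77 u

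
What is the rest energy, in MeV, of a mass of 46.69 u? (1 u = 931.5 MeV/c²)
E = mc² = 43490 MeV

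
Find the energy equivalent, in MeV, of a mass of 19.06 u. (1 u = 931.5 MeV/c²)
E = mc² = 17750 MeV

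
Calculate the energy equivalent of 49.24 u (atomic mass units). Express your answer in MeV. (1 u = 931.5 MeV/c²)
E = mc² = 45870 MeV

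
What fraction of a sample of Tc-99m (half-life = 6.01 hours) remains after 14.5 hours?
N/N₀ = (1/2)^(t/t½) = 0.1878 = 18.8%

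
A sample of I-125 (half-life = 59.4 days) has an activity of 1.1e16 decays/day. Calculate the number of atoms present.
N = A/λ = 9.427e17 atoms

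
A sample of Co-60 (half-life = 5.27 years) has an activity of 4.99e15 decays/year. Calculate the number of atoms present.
N = A/λ = 3.794e16 atoms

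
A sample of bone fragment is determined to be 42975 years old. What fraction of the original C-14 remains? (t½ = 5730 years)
N/N₀ = (1/2)^(t/t½) = 0.005524 = 0.552%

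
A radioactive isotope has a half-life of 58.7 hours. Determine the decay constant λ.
λ = ln(2)/t½ = 0.01181 hour⁻¹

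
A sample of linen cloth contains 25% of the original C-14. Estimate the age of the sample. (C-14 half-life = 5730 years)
Age = t½ × log₂(1/ratio) = 11460 years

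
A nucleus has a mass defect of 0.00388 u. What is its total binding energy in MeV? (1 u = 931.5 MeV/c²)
B.E. = Δm × 931.5 = 3.614 MeV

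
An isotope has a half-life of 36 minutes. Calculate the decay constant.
λ = ln(2)/t½ = 0.01925 minute⁻¹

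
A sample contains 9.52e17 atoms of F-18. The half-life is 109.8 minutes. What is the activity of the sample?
A = λN = 6.01e15 decays/minute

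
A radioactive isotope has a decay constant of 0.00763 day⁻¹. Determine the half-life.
t½ = ln(2)/λ = 90.84 days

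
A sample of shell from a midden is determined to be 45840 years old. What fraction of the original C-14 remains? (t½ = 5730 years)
N/N₀ = (1/2)^(t/t½) = 0.003906 = 0.391%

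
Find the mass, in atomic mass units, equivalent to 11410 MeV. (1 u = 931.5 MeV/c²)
m = E/c² = 12.25 u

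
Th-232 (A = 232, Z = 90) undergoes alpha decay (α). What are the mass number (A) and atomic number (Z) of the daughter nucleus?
Daughter: A = 228, Z = 88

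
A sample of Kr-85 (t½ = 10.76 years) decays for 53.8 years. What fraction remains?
N/N₀ = (1/2)^(t/t½) = 0.03125 = 3.12%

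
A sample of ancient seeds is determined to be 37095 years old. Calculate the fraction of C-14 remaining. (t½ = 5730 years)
N/N₀ = (1/2)^(t/t½) = 0.01125 = 1.13%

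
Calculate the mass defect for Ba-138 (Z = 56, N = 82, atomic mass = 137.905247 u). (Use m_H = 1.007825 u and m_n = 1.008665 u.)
Δm = Z·m_H + N·m_n − M = 1.243 u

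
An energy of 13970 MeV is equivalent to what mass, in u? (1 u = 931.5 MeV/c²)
m = E/c² = 15 u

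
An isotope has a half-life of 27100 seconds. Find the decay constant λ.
λ = ln(2)/t½ = 2.558e-5 second⁻¹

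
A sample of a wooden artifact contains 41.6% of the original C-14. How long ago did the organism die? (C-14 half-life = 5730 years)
Age = t½ × log₂(1/ratio) = 7250 years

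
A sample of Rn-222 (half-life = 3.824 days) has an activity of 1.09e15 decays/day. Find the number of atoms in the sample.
N = A/λ = 6.013e15 atoms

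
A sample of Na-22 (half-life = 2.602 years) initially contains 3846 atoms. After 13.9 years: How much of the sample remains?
N = N₀(1/2)^(t/t½) = 94.82 atoms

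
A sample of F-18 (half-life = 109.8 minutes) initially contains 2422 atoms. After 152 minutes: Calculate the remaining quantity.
N = N₀(1/2)^(t/t½) = 927.8 atoms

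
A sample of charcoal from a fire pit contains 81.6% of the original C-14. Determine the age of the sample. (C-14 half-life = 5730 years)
Age = t½ × log₂(1/ratio) = 1681 years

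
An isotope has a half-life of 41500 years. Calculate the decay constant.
λ = ln(2)/t½ = 1.67e-5 year⁻¹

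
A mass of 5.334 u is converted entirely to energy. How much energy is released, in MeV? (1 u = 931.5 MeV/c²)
E = mc² = 4969 MeV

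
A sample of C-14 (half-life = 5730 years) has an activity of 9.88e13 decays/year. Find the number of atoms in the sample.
N = A/λ = 8.167e17 atoms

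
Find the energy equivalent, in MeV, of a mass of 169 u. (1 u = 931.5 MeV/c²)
E = mc² = 1.574e5 MeV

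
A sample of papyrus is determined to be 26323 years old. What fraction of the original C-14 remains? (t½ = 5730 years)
N/N₀ = (1/2)^(t/t½) = 0.04141 = 4.14%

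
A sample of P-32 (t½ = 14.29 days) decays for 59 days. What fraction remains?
N/N₀ = (1/2)^(t/t½) = 0.05716 = 5.72%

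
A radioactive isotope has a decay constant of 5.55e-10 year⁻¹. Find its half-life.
t½ = ln(2)/λ = 1.249e9 years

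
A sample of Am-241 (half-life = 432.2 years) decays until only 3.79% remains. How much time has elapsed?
t = t½ × log₂(N₀/N) = 2041 years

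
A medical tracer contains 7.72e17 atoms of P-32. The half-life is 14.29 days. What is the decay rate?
A = λN = 3.745e16 decays/day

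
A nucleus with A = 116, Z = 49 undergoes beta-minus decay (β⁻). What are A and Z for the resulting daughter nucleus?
Daughter: A = 116, Z = 50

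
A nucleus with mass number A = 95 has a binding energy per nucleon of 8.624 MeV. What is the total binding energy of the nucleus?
B.E. = 8.624 × 95 = 819.3 MeV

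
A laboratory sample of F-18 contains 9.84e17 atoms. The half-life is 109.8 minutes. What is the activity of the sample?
A = λN = 6.212e15 decays/minute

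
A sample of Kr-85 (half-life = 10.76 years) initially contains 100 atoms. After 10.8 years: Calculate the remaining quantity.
N = N₀(1/2)^(t/t½) = 49.87 atoms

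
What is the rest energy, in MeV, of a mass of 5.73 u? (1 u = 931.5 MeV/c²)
E = mc² = 5337 MeV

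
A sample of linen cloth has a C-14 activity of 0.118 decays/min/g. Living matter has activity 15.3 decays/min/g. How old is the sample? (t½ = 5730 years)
Age = t½ × log₂(A₀/A) = 40220 years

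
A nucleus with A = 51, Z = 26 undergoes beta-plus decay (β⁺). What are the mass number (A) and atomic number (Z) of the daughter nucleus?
Daughter: A = 51, Z = 25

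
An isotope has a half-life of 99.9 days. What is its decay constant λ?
λ = ln(2)/t½ = 0.006938 day⁻¹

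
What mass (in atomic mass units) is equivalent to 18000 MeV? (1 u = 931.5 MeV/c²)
m = E/c² = 19.32 u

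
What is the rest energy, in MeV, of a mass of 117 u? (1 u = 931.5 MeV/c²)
E = mc² = 1.09e5 MeV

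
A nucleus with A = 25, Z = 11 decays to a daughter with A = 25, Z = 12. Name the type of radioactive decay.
ΔA = 0, ΔZ = +1 ⇒ beta-minus decay (β⁻)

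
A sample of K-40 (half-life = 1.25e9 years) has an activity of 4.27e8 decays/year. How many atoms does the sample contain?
N = A/λ = 7.7e17 atoms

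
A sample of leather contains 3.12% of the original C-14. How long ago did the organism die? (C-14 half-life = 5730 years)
Age = t½ × log₂(1/ratio) = 28660 years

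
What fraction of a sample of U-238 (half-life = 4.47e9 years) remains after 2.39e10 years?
N/N₀ = (1/2)^(t/t½) = 0.02457 = 2.46%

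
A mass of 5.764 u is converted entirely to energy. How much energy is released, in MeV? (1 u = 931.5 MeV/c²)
E = mc² = 5369 MeV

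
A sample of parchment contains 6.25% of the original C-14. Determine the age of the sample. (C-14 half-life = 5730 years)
Age = t½ × log₂(1/ratio) = 22920 years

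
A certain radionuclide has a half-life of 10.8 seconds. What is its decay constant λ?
λ = ln(2)/t½ = 0.06418 second⁻¹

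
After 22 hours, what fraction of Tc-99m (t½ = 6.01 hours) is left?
N/N₀ = (1/2)^(t/t½) = 0.07908 = 7.91%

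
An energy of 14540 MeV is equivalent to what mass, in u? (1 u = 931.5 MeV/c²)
m = E/c² = 15.61 u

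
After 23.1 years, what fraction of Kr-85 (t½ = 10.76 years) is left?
N/N₀ = (1/2)^(t/t½) = 0.2258 = 22.6%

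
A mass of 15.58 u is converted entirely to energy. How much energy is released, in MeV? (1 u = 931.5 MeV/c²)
E = mc² = 14510 MeV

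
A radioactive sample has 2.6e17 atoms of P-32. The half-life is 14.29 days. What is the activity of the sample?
A = λN = 1.261e16 decays/day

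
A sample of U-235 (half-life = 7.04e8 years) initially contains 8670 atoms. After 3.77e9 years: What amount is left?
N = N₀(1/2)^(t/t½) = 211.8 atoms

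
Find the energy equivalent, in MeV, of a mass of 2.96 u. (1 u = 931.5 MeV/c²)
E = mc² = 2757 MeV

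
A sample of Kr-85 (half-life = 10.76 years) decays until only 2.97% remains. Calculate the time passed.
t = t½ × log₂(N₀/N) = 54.59 years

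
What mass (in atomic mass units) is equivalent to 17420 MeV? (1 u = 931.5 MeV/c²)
m = E/c² = 18.7 u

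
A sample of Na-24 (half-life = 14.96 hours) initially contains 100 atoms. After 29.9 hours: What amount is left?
N = N₀(1/2)^(t/t½) = 25.02 atoms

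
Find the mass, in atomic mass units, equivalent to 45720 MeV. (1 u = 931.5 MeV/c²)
m = E/c² = 49.08 u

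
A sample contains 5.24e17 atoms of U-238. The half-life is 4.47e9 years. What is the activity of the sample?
A = λN = 8.125e7 decays/year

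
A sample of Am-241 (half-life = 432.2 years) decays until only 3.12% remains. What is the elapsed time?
t = t½ × log₂(N₀/N) = 2162 years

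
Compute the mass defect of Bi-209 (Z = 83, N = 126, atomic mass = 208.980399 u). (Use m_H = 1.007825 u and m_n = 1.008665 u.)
Δm = Z·m_H + N·m_n − M = 1.761 u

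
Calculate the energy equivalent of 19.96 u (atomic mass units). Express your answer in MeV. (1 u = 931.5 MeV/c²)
E = mc² = 18590 MeV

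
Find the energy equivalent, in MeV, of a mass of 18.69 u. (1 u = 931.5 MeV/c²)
E = mc² = 17410 MeV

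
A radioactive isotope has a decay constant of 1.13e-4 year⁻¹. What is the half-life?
t½ = ln(2)/λ = 6134 years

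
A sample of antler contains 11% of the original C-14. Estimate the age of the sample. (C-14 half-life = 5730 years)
Age = t½ × log₂(1/ratio) = 18250 years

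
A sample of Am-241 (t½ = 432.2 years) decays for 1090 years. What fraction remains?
N/N₀ = (1/2)^(t/t½) = 0.1741 = 17.4%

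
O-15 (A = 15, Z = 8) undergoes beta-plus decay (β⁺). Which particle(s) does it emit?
β⁺: positron (e⁺) + neutrino (νₑ)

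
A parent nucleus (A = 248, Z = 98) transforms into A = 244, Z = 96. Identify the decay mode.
ΔA = -4, ΔZ = -2 ⇒ alpha decay (α)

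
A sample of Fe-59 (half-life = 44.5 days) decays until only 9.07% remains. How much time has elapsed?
t = t½ × log₂(N₀/N) = 154.1 days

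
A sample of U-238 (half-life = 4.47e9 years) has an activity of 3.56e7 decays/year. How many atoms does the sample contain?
N = A/λ = 2.296e17 atoms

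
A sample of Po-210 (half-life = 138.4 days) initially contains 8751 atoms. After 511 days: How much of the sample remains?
N = N₀(1/2)^(t/t½) = 677 atoms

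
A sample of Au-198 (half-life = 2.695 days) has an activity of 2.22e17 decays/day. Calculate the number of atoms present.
N = A/λ = 8.632e17 atoms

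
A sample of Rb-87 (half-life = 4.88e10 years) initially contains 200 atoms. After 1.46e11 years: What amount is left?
N = N₀(1/2)^(t/t½) = 25.14 atoms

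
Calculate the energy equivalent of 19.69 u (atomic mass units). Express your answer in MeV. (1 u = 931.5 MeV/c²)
E = mc² = 18340 MeV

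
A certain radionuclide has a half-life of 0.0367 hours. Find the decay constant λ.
λ = ln(2)/t½ = 18.89 hour⁻¹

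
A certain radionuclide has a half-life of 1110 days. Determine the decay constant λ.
λ = ln(2)/t½ = 6.245e-4 day⁻¹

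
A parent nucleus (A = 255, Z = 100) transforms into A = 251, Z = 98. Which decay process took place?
ΔA = -4, ΔZ = -2 ⇒ alpha decay (α)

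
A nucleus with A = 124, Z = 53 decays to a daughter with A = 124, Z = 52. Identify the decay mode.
ΔA = 0, ΔZ = -1 ⇒ beta-plus decay (β⁺) or electron capture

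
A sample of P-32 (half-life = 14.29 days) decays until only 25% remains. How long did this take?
t = t½ × log₂(N₀/N) = 28.58 days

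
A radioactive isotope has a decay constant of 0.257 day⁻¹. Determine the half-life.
t½ = ln(2)/λ = 2.697 days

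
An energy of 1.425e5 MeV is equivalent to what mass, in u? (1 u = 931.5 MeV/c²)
m = E/c² = 153 u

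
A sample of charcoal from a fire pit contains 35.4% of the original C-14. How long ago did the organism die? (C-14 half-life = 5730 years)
Age = t½ × log₂(1/ratio) = 8585 years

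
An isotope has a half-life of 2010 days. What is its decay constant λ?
λ = ln(2)/t½ = 3.448e-4 day⁻¹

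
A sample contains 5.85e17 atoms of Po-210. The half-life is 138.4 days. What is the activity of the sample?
A = λN = 2.93e15 decays/day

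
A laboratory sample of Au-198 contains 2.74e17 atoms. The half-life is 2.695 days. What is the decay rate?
A = λN = 7.047e16 decays/day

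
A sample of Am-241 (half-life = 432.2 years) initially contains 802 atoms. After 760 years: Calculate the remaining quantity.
N = N₀(1/2)^(t/t½) = 237 atoms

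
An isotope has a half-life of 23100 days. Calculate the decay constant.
λ = ln(2)/t½ = 3.001e-5 day⁻¹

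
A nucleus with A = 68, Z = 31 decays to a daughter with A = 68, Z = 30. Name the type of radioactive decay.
ΔA = 0, ΔZ = -1 ⇒ beta-plus decay (β⁺) or electron capture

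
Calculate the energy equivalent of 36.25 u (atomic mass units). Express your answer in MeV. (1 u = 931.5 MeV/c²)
E = mc² = 33770 MeV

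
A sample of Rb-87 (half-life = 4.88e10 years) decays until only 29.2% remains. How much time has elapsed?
t = t½ × log₂(N₀/N) = 8.667e10 years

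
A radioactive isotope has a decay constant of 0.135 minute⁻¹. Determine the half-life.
t½ = ln(2)/λ = 5.134 minutes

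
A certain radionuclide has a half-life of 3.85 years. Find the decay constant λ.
λ = ln(2)/t½ = 0.18 year⁻¹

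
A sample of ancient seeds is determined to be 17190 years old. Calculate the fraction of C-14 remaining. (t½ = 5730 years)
N/N₀ = (1/2)^(t/t½) = 0.125 = 12.5%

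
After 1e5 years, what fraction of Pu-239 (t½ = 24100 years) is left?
N/N₀ = (1/2)^(t/t½) = 0.05635 = 5.64%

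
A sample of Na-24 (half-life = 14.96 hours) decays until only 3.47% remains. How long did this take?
t = t½ × log₂(N₀/N) = 72.54 hours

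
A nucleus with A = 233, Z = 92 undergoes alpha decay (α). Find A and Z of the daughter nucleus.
Daughter: A = 229, Z = 90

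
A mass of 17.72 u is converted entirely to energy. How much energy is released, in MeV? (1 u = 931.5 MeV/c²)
E = mc² = 16510 MeV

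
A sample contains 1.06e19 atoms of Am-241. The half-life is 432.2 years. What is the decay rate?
A = λN = 1.7e16 decays/year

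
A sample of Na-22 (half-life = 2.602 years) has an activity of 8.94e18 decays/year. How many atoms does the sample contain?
N = A/λ = 3.356e19 atoms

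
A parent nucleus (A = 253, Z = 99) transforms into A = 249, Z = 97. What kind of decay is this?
ΔA = -4, ΔZ = -2 ⇒ alpha decay (α)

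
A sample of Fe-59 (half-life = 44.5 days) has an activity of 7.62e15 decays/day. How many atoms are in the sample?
N = A/λ = 4.892e17 atoms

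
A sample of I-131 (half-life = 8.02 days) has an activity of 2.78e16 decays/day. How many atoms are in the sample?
N = A/λ = 3.217e17 atoms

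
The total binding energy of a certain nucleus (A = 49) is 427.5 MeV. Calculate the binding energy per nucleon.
B.E./A = 427.5/49 = 8.724 MeV/nucleon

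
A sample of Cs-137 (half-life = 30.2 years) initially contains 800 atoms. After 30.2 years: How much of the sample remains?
N = N₀(1/2)^(t/t½) = 400 atoms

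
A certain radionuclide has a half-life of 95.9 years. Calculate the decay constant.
λ = ln(2)/t½ = 0.007228 year⁻¹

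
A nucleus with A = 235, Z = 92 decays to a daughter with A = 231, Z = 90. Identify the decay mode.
ΔA = -4, ΔZ = -2 ⇒ alpha decay (α)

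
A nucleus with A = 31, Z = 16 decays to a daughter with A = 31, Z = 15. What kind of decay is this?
ΔA = 0, ΔZ = -1 ⇒ beta-plus decay (β⁺) or electron capture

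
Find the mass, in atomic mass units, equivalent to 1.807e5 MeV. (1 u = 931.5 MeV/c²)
m = E/c² = 194 u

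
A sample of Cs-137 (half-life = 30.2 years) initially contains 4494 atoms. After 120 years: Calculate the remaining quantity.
N = N₀(1/2)^(t/t½) = 286.1 atoms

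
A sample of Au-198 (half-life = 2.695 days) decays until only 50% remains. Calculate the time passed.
t = t½ × log₂(N₀/N) = 2.695 days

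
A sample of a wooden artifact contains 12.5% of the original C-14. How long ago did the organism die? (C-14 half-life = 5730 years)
Age = t½ × log₂(1/ratio) = 17190 years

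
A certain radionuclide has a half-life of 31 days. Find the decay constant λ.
λ = ln(2)/t½ = 0.02236 day⁻¹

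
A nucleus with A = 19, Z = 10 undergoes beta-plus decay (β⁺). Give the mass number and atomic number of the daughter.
Daughter: A = 19, Z = 9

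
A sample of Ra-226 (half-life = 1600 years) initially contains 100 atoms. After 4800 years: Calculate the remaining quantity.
N = N₀(1/2)^(t/t½) = 12.5 atoms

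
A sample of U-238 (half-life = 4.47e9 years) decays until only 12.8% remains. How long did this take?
t = t½ × log₂(N₀/N) = 1.326e10 years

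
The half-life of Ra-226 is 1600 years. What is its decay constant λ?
λ = ln(2)/t½ = 4.332e-4 year⁻¹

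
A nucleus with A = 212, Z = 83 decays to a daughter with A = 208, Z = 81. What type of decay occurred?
ΔA = -4, ΔZ = -2 ⇒ alpha decay (α)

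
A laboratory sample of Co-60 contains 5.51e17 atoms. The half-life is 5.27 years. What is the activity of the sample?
A = λN = 7.247e16 decays/year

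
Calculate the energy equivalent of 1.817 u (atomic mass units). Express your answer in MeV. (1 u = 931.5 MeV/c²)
E = mc² = 1693 MeV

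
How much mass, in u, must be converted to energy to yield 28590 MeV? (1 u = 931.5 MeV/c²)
m = E/c² = 30.69 u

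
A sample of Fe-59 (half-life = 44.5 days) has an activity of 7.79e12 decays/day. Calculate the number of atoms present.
N = A/λ = 5.001e14 atoms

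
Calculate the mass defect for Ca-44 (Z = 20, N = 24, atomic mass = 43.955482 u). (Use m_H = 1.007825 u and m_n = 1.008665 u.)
Δm = Z·m_H + N·m_n − M = 0.409 u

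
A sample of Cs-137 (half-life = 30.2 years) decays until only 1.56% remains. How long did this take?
t = t½ × log₂(N₀/N) = 181.3 years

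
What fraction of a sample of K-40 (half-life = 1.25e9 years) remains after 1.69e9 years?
N/N₀ = (1/2)^(t/t½) = 0.3917 = 39.2%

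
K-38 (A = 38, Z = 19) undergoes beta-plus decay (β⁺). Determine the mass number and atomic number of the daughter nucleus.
Daughter: A = 38, Z = 18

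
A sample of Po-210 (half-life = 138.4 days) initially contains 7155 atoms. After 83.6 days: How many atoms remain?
N = N₀(1/2)^(t/t½) = 4707 atoms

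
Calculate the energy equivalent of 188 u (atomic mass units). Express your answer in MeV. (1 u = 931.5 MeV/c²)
E = mc² = 1.751e5 MeV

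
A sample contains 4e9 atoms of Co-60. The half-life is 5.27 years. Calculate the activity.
A = λN = 5.261e8 decays/year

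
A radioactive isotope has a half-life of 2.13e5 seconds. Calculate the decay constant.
λ = ln(2)/t½ = 3.254e-6 second⁻¹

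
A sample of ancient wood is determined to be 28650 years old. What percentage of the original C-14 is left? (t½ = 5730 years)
N/N₀ = (1/2)^(t/t½) = 0.03125 = 3.12%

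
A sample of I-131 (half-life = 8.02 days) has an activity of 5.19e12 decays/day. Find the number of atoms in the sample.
N = A/λ = 6.005e13 atoms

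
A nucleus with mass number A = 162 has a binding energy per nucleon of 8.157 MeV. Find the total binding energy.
B.E. = 8.157 × 162 = 1321 MeV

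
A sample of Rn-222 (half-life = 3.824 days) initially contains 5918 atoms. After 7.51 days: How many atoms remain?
N = N₀(1/2)^(t/t½) = 1517 atoms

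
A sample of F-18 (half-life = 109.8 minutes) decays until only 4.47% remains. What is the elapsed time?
t = t½ × log₂(N₀/N) = 492.3 minutes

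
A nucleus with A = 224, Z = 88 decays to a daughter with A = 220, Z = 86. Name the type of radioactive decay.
ΔA = -4, ΔZ = -2 ⇒ alpha decay (α)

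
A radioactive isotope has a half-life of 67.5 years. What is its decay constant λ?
λ = ln(2)/t½ = 0.01027 year⁻¹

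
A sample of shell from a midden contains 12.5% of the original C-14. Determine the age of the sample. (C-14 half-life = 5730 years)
Age = t½ × log₂(1/ratio) = 17190 years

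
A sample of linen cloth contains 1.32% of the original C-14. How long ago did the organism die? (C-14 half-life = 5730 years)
Age = t½ × log₂(1/ratio) = 35770 years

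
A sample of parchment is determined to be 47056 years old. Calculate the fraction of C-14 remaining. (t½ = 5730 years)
N/N₀ = (1/2)^(t/t½) = 0.003372 = 0.337%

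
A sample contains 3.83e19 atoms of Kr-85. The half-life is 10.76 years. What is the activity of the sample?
A = λN = 2.467e18 decays/year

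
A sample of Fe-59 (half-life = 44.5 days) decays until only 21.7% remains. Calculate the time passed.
t = t½ × log₂(N₀/N) = 98.09 days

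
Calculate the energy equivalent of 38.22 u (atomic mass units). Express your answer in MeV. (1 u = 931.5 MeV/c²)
E = mc² = 35600 MeV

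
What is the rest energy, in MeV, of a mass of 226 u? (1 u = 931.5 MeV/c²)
E = mc² = 2.105e5 MeV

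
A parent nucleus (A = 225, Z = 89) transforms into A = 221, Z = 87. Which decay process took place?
ΔA = -4, ΔZ = -2 ⇒ alpha decay (α)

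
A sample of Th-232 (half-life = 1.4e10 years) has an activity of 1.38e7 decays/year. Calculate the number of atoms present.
N = A/λ = 2.787e17 atoms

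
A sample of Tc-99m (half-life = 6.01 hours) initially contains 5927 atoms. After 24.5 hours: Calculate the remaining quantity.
N = N₀(1/2)^(t/t½) = 351.3 atoms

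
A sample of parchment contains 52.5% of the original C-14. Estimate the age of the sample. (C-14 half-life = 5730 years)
Age = t½ × log₂(1/ratio) = 5327 years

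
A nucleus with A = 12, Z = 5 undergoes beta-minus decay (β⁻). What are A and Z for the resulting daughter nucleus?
Daughter: A = 12, Z = 6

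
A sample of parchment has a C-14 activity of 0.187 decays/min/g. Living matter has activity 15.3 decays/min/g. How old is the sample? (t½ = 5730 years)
Age = t½ × log₂(A₀/A) = 36410 years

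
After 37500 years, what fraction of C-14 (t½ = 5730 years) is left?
N/N₀ = (1/2)^(t/t½) = 0.01071 = 1.07%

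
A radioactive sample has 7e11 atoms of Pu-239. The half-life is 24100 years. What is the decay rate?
A = λN = 2.013e7 decays/year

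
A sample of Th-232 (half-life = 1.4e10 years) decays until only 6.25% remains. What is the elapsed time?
t = t½ × log₂(N₀/N) = 5.6e10 years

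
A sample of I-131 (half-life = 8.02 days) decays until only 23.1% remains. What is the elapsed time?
t = t½ × log₂(N₀/N) = 16.95 days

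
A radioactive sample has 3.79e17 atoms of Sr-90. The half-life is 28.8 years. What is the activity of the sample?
A = λN = 9.122e15 decays/year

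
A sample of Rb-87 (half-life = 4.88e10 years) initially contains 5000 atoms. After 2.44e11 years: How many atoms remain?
N = N₀(1/2)^(t/t½) = 156.2 atoms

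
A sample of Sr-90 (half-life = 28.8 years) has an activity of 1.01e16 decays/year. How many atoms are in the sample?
N = A/λ = 4.197e17 atoms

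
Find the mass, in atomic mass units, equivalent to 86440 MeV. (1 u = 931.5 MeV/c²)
m = E/c² = 92.8 u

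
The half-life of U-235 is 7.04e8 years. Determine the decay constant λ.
λ = ln(2)/t½ = 9.846e-10 year⁻¹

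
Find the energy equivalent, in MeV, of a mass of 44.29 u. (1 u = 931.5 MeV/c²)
E = mc² = 41260 MeV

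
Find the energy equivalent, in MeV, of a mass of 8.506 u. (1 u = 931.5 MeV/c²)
E = mc² = 7923 MeV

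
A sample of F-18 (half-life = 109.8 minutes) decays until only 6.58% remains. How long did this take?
t = t½ × log₂(N₀/N) = 431 minutes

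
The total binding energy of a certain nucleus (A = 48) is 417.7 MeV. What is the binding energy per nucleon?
B.E./A = 417.7/48 = 8.702 MeV/nucleon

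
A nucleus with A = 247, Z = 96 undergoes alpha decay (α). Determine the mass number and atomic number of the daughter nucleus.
Daughter: A = 243, Z = 94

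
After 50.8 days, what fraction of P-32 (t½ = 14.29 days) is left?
N/N₀ = (1/2)^(t/t½) = 0.08509 = 8.51%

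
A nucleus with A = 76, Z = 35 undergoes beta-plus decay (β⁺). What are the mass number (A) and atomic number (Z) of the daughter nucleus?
Daughter: A = 76, Z = 34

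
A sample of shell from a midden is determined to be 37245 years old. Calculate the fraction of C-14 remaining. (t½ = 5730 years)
N/N₀ = (1/2)^(t/t½) = 0.01105 = 1.1%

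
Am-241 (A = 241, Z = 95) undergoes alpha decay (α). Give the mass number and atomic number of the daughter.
Daughter: A = 237, Z = 93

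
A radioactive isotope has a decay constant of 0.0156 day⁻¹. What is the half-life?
t½ = ln(2)/λ = 44.43 days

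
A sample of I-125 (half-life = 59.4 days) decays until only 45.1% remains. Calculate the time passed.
t = t½ × log₂(N₀/N) = 68.24 days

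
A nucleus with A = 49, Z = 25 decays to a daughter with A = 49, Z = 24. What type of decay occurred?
ΔA = 0, ΔZ = -1 ⇒ beta-plus decay (β⁺) or electron capture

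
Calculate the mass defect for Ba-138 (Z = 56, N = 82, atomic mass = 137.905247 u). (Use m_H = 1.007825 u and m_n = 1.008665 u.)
Δm = Z·m_H + N·m_n − M = 1.243 u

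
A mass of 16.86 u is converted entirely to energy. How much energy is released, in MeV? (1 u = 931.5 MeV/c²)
E = mc² = 15710 MeV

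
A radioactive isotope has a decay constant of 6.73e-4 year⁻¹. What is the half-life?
t½ = ln(2)/λ = 1030 years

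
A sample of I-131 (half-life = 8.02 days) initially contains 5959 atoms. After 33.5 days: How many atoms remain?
N = N₀(1/2)^(t/t½) = 329.4 atoms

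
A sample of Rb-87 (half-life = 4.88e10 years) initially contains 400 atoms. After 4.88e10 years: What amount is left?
N = N₀(1/2)^(t/t½) = 200 atoms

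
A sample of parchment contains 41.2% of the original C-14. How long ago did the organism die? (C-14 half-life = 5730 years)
Age = t½ × log₂(1/ratio) = 7330 years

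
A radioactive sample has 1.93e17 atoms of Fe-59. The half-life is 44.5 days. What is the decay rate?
A = λN = 3.006e15 decays/day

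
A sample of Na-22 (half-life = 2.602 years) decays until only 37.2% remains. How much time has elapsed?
t = t½ × log₂(N₀/N) = 3.712 years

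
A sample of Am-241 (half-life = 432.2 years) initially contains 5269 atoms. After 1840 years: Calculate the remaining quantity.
N = N₀(1/2)^(t/t½) = 275.5 atoms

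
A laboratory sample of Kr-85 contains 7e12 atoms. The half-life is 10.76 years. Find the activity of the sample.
A = λN = 4.509e11 decays/year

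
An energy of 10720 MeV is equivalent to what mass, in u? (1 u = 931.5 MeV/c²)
m = E/c² = 11.51 u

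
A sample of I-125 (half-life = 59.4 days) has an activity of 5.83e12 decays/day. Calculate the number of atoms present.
N = A/λ = 4.996e14 atoms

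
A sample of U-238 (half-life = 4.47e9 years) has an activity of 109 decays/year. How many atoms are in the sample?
N = A/λ = 7.029e11 atoms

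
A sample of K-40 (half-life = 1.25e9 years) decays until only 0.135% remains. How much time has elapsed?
t = t½ × log₂(N₀/N) = 1.192e10 years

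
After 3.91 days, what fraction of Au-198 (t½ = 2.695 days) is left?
N/N₀ = (1/2)^(t/t½) = 0.3658 = 36.6%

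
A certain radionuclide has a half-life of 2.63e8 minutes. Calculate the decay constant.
λ = ln(2)/t½ = 2.636e-9 minute⁻¹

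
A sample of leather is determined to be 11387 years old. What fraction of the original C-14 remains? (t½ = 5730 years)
N/N₀ = (1/2)^(t/t½) = 0.2522 = 25.2%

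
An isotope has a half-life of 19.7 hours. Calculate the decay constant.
λ = ln(2)/t½ = 0.03519 hour⁻¹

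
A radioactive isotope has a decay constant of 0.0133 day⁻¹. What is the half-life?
t½ = ln(2)/λ = 52.12 days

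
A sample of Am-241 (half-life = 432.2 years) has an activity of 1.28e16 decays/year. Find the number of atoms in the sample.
N = A/λ = 7.981e18 atoms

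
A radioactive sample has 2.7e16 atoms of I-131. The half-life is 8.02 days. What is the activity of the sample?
A = λN = 2.334e15 decays/day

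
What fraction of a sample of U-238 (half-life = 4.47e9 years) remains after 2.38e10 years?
N/N₀ = (1/2)^(t/t½) = 0.02496 = 2.5%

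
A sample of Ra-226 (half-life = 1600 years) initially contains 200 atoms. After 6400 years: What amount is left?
N = N₀(1/2)^(t/t½) = 12.5 atoms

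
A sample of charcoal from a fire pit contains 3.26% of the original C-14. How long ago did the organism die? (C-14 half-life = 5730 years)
Age = t½ × log₂(1/ratio) = 28300 years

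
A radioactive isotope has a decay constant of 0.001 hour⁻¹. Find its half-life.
t½ = ln(2)/λ = 693.1 hours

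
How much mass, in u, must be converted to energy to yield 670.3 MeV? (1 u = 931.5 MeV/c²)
m = E/c² = 0.7196 u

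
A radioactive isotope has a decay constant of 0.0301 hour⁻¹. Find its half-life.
t½ = ln(2)/λ = 23.03 hours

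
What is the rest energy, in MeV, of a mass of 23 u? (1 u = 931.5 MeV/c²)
E = mc² = 21420 MeV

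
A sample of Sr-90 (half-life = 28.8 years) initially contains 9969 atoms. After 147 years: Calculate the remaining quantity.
N = N₀(1/2)^(t/t½) = 289.8 atoms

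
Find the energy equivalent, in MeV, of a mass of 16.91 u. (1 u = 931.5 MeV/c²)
E = mc² = 15750 MeV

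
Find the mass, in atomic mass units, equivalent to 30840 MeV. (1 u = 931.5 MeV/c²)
m = E/c² = 33.11 u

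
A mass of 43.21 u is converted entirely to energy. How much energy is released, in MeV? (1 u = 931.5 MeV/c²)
E = mc² = 40250 MeV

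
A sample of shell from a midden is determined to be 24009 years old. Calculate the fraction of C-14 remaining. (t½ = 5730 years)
N/N₀ = (1/2)^(t/t½) = 0.05479 = 5.48%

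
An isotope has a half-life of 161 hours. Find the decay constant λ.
λ = ln(2)/t½ = 0.004305 hour⁻¹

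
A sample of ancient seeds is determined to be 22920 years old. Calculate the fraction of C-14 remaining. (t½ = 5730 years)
N/N₀ = (1/2)^(t/t½) = 0.0625 = 6.25%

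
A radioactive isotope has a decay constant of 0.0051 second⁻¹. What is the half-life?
t½ = ln(2)/λ = 135.9 seconds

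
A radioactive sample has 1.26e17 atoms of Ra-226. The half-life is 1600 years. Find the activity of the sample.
A = λN = 5.459e13 decays/year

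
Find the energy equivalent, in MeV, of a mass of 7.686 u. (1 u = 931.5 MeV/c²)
E = mc² = 7160 MeV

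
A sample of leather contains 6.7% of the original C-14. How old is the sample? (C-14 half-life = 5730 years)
Age = t½ × log₂(1/ratio) = 22350 years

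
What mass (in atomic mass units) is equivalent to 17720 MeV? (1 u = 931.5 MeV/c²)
m = E/c² = 19.02 u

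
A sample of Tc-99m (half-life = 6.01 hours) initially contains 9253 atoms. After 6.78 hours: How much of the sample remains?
N = N₀(1/2)^(t/t½) = 4233 atoms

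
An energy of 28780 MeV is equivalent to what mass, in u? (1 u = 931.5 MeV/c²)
m = E/c² = 30.9 u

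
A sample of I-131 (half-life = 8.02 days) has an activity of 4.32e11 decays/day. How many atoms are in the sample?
N = A/λ = 4.998e12 atoms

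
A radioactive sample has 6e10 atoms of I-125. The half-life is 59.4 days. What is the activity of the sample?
A = λN = 7.001e8 decays/day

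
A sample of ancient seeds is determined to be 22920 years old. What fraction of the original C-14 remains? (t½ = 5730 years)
N/N₀ = (1/2)^(t/t½) = 0.0625 = 6.25%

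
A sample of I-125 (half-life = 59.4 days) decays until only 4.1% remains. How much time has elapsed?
t = t½ × log₂(N₀/N) = 273.7 days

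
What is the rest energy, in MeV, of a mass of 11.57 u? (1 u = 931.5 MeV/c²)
E = mc² = 10780 MeV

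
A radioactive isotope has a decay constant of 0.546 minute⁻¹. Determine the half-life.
t½ = ln(2)/λ = 1.27 minutes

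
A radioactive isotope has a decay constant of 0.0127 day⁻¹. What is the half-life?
t½ = ln(2)/λ = 54.58 days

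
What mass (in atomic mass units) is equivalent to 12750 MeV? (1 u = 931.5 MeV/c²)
m = E/c² = 13.69 u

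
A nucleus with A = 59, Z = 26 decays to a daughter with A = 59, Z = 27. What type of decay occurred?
ΔA = 0, ΔZ = +1 ⇒ beta-minus decay (β⁻)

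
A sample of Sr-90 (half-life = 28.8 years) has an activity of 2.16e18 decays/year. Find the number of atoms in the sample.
N = A/λ = 8.975e19 atoms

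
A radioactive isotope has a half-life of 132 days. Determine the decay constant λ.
λ = ln(2)/t½ = 0.005251 day⁻¹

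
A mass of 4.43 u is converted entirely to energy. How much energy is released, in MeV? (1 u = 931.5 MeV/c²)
E = mc² = 4127 MeV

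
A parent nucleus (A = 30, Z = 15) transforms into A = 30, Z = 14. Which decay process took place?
ΔA = 0, ΔZ = -1 ⇒ beta-plus decay (β⁺) or electron capture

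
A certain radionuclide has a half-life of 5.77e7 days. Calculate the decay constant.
λ = ln(2)/t½ = 1.201e-8 day⁻¹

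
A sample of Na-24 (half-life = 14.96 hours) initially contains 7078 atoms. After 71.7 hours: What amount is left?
N = N₀(1/2)^(t/t½) = 255.4 atoms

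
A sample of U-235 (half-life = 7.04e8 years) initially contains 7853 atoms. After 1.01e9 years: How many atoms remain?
N = N₀(1/2)^(t/t½) = 2905 atoms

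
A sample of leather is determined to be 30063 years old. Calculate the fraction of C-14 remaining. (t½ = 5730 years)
N/N₀ = (1/2)^(t/t½) = 0.02634 = 2.63%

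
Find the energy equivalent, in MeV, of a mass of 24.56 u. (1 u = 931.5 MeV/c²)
E = mc² = 22880 MeV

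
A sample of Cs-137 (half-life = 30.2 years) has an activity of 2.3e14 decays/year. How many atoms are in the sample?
N = A/λ = 1.002e16 atoms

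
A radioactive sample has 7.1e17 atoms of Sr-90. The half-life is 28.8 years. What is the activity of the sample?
A = λN = 1.709e16 decays/year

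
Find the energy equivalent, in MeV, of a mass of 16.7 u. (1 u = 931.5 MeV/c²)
E = mc² = 15560 MeV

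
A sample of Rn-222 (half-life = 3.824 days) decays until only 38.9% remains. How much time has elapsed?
t = t½ × log₂(N₀/N) = 5.209 days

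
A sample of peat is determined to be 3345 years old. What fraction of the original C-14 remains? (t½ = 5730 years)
N/N₀ = (1/2)^(t/t½) = 0.6672 = 66.7%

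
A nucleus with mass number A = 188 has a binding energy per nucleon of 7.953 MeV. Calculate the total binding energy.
B.E. = 7.953 × 188 = 1495 MeV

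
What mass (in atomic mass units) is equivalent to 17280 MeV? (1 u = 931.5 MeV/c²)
m = E/c² = 18.55 u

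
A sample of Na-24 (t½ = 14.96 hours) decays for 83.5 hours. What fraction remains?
N/N₀ = (1/2)^(t/t½) = 0.02088 = 2.09%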